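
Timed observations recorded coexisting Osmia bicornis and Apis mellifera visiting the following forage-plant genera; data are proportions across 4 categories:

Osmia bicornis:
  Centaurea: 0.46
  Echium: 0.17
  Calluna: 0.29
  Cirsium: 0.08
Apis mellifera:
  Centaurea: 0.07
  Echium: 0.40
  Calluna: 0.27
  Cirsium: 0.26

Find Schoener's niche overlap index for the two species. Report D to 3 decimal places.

Σ|p₁ᵢ − p₂ᵢ| = 0.39 + 0.23 + 0.02 + 0.18 = 0.82
D = 1 − ½ × 0.82 = 1 − 0.410 = 0.59000

0.590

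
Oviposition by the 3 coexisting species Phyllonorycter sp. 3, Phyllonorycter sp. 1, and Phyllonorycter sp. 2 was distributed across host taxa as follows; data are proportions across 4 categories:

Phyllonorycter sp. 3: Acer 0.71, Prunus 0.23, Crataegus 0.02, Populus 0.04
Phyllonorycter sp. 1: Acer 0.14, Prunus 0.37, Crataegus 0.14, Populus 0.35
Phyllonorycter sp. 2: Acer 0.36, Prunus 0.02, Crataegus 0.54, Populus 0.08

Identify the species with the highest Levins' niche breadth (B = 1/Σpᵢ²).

Phyllonorycter sp. 1

Σp_3ᵢ² = 0.71² + 0.23² + 0.02² + 0.04² = 0.5041 + 0.0529 + 0.0004 + 0.0016 = 0.5590
B_3 = 1 / 0.5590 = 1.7889
Σp_1ᵢ² = 0.14² + 0.37² + 0.14² + 0.35² = 0.0196 + 0.1369 + 0.0196 + 0.1225 = 0.2986
B_1 = 1 / 0.2986 = 3.3490
Σp_2ᵢ² = 0.36² + 0.02² + 0.54² + 0.08² = 0.1296 + 0.0004 + 0.2916 + 0.0064 = 0.4280
B_2 = 1 / 0.4280 = 2.3364
Highest B → broadest niche (most generalist): Phyllonorycter sp. 1 (B = 3.35).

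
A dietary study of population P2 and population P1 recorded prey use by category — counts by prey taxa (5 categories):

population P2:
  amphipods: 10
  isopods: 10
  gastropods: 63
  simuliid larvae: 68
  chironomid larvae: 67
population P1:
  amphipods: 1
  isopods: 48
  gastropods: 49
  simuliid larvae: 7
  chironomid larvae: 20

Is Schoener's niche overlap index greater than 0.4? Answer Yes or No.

Proportions for population P2 (n=218): 10/218=0.0459, 10/218=0.0459, 63/218=0.2890, 68/218=0.3119, 67/218=0.3073
Proportions for population P1 (n=125): 1/125=0.0080, 48/125=0.3840, 49/125=0.3920, 7/125=0.0560, 20/125=0.1600
Σ|p₁ᵢ − p₂ᵢ| = 0.0379 + 0.3381 + 0.1030 + 0.2559 + 0.1473 = 0.8822
D = 1 − ½ × 0.8822 = 1 − 0.44110 = 0.55890
D = 0.55890 > 0.4 → Yes.

Yes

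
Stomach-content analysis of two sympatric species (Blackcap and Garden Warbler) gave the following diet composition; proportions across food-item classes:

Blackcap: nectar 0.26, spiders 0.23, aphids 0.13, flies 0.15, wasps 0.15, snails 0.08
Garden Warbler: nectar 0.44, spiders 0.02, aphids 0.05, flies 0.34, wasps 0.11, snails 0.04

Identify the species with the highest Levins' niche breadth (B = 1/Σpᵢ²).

Blackcap

Σp_Blacᵢ² = 0.26² + 0.23² + 0.13² + 0.15² + 0.15² + 0.08² = 0.0676 + 0.0529 + 0.0169 + 0.0225 + 0.0225 + 0.0064 = 0.1888
B_Blac = 1 / 0.1888 = 5.2966
Σp_Warbᵢ² = 0.44² + 0.02² + 0.05² + 0.34² + 0.11² + 0.04² = 0.1936 + 0.0004 + 0.0025 + 0.1156 + 0.0121 + 0.0016 = 0.3258
B_Warb = 1 / 0.3258 = 3.0694
Highest B → broadest niche (most generalist): Blackcap (B = 5.30).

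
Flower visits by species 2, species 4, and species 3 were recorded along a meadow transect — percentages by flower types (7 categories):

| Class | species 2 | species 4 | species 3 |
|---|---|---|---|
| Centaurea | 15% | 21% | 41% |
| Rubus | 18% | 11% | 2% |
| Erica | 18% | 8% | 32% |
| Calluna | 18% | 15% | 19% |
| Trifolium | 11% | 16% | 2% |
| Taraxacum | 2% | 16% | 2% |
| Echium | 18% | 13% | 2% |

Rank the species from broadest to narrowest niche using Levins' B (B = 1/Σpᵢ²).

Convert percentages to proportions (divide by 100).
Σp_2ᵢ² = 0.15² + 0.18² + 0.18² + 0.18² + 0.11² + 0.02² + 0.18² = 0.0225 + 0.0324 + 0.0324 + 0.0324 + 0.0121 + 0.0004 + 0.0324 = 0.1646
B_2 = 1 / 0.1646 = 6.0753
Σp_4ᵢ² = 0.21² + 0.11² + 0.08² + 0.15² + 0.16² + 0.16² + 0.13² = 0.0441 + 0.0121 + 0.0064 + 0.0225 + 0.0256 + 0.0256 + 0.0169 = 0.1532
B_4 = 1 / 0.1532 = 6.5274
Σp_3ᵢ² = 0.41² + 0.02² + 0.32² + 0.19² + 0.02² + 0.02² + 0.02² = 0.1681 + 0.0004 + 0.1024 + 0.0361 + 0.0004 + 0.0004 + 0.0004 = 0.3082
B_3 = 1 / 0.3082 = 3.2446
Ranking by B (broadest → narrowest): species 4 (6.53) > species 2 (6.08) > species 3 (3.24)

species 4 > species 2 > species 3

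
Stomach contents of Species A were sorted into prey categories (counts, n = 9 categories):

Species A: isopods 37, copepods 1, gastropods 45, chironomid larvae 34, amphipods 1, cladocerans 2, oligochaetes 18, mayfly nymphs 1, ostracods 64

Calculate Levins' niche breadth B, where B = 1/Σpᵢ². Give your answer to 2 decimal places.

Proportions for Species A (n=203): 37/203=0.1823, 1/203=0.0049, 45/203=0.2217, 34/203=0.1675, 1/203=0.0049, 2/203=0.0099, 18/203=0.0887, 1/203=0.0049, 64/203=0.3153
Σpᵢ² = 0.1823² + 0.0049² + 0.2217² + 0.1675² + 0.0049² + 0.0099² + 0.0887² + 0.0049² + 0.3153² = 0.033233 + 0.000024 + 0.049151 + 0.028056 + 0.000024 + 0.000098 + 0.007868 + 0.000024 + 0.099414 = 0.217892
B = 1 / 0.217892 = 4.5894

4.59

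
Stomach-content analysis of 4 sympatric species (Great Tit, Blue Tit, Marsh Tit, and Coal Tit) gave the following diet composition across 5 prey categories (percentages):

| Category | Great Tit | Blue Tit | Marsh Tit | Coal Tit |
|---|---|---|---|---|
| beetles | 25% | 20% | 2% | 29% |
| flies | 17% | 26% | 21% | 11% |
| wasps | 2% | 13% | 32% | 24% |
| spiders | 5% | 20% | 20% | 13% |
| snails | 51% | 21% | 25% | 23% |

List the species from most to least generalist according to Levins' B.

Blue Tit > Coal Tit > Marsh Tit > Great Tit

Convert percentages to proportions (divide by 100).
Σp_Greaᵢ² = 0.25² + 0.17² + 0.02² + 0.05² + 0.51² = 0.0625 + 0.0289 + 0.0004 + 0.0025 + 0.2601 = 0.3544
B_Grea = 1 / 0.3544 = 2.8217
Σp_Blueᵢ² = 0.20² + 0.26² + 0.13² + 0.20² + 0.21² = 0.0400 + 0.0676 + 0.0169 + 0.0400 + 0.0441 = 0.2086
B_Blue = 1 / 0.2086 = 4.7939
Σp_Marsᵢ² = 0.02² + 0.21² + 0.32² + 0.20² + 0.25² = 0.0004 + 0.0441 + 0.1024 + 0.0400 + 0.0625 = 0.2494
B_Mars = 1 / 0.2494 = 4.0096
Σp_Coalᵢ² = 0.29² + 0.11² + 0.24² + 0.13² + 0.23² = 0.0841 + 0.0121 + 0.0576 + 0.0169 + 0.0529 = 0.2236
B_Coal = 1 / 0.2236 = 4.4723
Ranking by B (broadest → narrowest): Blue Tit (4.79) > Coal Tit (4.47) > Marsh Tit (4.01) > Great Tit (2.82)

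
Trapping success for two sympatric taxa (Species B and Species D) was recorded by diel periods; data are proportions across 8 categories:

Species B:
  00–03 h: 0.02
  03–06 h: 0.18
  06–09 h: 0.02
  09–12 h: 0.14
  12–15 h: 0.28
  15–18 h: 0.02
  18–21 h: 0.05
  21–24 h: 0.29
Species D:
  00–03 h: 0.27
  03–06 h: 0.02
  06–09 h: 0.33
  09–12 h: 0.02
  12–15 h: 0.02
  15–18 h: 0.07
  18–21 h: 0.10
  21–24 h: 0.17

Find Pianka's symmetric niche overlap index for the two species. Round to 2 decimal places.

0.36

Σ p₁ᵢp₂ᵢ = 0.0054 + 0.0036 + 0.0066 + 0.0028 + 0.0056 + 0.0014 + 0.0050 + 0.0493 = 0.0797
Σp_1ᵢ² = 0.02² + 0.18² + 0.02² + 0.14² + 0.28² + 0.02² + 0.05² + 0.29² = 0.0004 + 0.0324 + 0.0004 + 0.0196 + 0.0784 + 0.0004 + 0.0025 + 0.0841 = 0.2182
Σp_2ᵢ² = 0.27² + 0.02² + 0.33² + 0.02² + 0.02² + 0.07² + 0.10² + 0.17² = 0.0729 + 0.0004 + 0.1089 + 0.0004 + 0.0004 + 0.0049 + 0.0100 + 0.0289 = 0.2268
O = 0.0797 / √(0.2182 × 0.2268) = 0.0797 / 0.22246 = 0.3583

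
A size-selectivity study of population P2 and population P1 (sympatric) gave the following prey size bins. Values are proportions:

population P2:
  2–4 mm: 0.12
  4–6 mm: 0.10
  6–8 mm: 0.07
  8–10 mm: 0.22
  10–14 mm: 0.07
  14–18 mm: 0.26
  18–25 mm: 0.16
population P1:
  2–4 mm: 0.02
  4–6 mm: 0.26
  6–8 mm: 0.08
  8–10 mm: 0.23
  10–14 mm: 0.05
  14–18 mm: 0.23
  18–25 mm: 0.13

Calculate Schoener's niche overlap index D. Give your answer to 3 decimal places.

Σ|p₁ᵢ − p₂ᵢ| = 0.10 + 0.16 + 0.01 + 0.01 + 0.02 + 0.03 + 0.03 = 0.36
D = 1 − ½ × 0.36 = 1 − 0.180 = 0.82000

0.820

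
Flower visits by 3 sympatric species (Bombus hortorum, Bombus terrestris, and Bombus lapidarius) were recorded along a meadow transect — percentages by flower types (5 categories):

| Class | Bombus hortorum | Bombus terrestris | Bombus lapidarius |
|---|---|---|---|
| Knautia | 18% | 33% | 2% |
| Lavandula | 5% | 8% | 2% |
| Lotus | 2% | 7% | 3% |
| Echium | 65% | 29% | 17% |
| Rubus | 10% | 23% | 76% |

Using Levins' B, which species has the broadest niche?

Convert percentages to proportions (divide by 100).
Σp_hortᵢ² = 0.18² + 0.05² + 0.02² + 0.65² + 0.10² = 0.0324 + 0.0025 + 0.0004 + 0.4225 + 0.0100 = 0.4678
B_hort = 1 / 0.4678 = 2.1377
Σp_terrᵢ² = 0.33² + 0.08² + 0.07² + 0.29² + 0.23² = 0.1089 + 0.0064 + 0.0049 + 0.0841 + 0.0529 = 0.2572
B_terr = 1 / 0.2572 = 3.8880
Σp_lapiᵢ² = 0.02² + 0.02² + 0.03² + 0.17² + 0.76² = 0.0004 + 0.0004 + 0.0009 + 0.0289 + 0.5776 = 0.6082
B_lapi = 1 / 0.6082 = 1.6442
Highest B → broadest niche (most generalist): Bombus terrestris (B = 3.89).

Bombus terrestris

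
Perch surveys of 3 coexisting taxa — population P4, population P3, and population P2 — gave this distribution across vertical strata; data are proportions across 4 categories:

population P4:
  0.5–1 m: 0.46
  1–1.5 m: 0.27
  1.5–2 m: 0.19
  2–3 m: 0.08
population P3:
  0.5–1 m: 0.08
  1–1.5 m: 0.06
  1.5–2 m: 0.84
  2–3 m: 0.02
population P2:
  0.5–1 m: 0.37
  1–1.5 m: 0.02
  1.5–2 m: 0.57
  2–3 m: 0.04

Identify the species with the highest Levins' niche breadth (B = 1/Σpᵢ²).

Σp_P4ᵢ² = 0.46² + 0.27² + 0.19² + 0.08² = 0.2116 + 0.0729 + 0.0361 + 0.0064 = 0.3270
B_P4 = 1 / 0.3270 = 3.0581
Σp_P3ᵢ² = 0.08² + 0.06² + 0.84² + 0.02² = 0.0064 + 0.0036 + 0.7056 + 0.0004 = 0.7160
B_P3 = 1 / 0.7160 = 1.3966
Σp_P2ᵢ² = 0.37² + 0.02² + 0.57² + 0.04² = 0.1369 + 0.0004 + 0.3249 + 0.0016 = 0.4638
B_P2 = 1 / 0.4638 = 2.1561
Highest B → broadest niche (most generalist): population P4 (B = 3.06).

population P4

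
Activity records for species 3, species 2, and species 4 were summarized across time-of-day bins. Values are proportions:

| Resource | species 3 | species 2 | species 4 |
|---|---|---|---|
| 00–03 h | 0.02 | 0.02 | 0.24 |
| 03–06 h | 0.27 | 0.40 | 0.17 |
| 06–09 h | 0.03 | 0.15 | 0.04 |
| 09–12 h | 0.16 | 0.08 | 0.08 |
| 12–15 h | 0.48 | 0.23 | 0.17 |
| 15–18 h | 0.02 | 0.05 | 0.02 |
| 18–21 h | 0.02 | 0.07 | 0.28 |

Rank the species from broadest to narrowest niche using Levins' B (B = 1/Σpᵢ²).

species 4 > species 2 > species 3

Σp_3ᵢ² = 0.02² + 0.27² + 0.03² + 0.16² + 0.48² + 0.02² + 0.02² = 0.0004 + 0.0729 + 0.0009 + 0.0256 + 0.2304 + 0.0004 + 0.0004 = 0.3310
B_3 = 1 / 0.3310 = 3.0211
Σp_2ᵢ² = 0.02² + 0.40² + 0.15² + 0.08² + 0.23² + 0.05² + 0.07² = 0.0004 + 0.1600 + 0.0225 + 0.0064 + 0.0529 + 0.0025 + 0.0049 = 0.2496
B_2 = 1 / 0.2496 = 4.0064
Σp_4ᵢ² = 0.24² + 0.17² + 0.04² + 0.08² + 0.17² + 0.02² + 0.28² = 0.0576 + 0.0289 + 0.0016 + 0.0064 + 0.0289 + 0.0004 + 0.0784 = 0.2022
B_4 = 1 / 0.2022 = 4.9456
Ranking by B (broadest → narrowest): species 4 (4.95) > species 2 (4.01) > species 3 (3.02)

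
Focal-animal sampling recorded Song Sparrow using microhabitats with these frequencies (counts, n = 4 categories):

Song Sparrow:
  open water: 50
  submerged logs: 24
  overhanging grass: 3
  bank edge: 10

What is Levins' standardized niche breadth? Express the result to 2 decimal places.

Proportions for Song Sparrow (n=87): 50/87=0.5747, 24/87=0.2759, 3/87=0.0345, 10/87=0.1149
Σpᵢ² = 0.5747² + 0.2759² + 0.0345² + 0.1149² = 0.330280 + 0.076121 + 0.001190 + 0.013202 = 0.420793
B = 1 / 0.420793 = 2.3765
Bₛ = (B − 1)/(n − 1) = (2.3765 − 1)/(4 − 1) = 1.3765/3 = 0.4588

0.46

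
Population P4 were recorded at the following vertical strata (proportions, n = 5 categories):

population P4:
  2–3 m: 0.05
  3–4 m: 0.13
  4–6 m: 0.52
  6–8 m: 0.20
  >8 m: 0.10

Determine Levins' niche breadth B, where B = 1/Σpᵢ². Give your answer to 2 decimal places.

2.94

Σpᵢ² = 0.05² + 0.13² + 0.52² + 0.20² + 0.10² = 0.0025 + 0.0169 + 0.2704 + 0.0400 + 0.0100 = 0.3398
B = 1 / 0.3398 = 2.9429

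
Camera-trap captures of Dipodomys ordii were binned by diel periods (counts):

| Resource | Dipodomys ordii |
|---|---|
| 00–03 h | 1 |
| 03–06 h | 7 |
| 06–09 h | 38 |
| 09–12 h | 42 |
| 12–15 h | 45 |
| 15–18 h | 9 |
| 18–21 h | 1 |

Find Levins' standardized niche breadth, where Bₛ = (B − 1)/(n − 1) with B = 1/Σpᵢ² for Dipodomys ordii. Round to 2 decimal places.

0.47

Proportions for Dipodomys ordii (n=143): 1/143=0.0070, 7/143=0.0490, 38/143=0.2657, 42/143=0.2937, 45/143=0.3147, 9/143=0.0629, 1/143=0.0070
Σpᵢ² = 0.0070² + 0.0490² + 0.2657² + 0.2937² + 0.3147² + 0.0629² + 0.0070² = 0.000049 + 0.002401 + 0.070596 + 0.086260 + 0.099036 + 0.003956 + 0.000049 = 0.262347
B = 1 / 0.262347 = 3.8117
Bₛ = (B − 1)/(n − 1) = (3.8117 − 1)/(7 − 1) = 2.8117/6 = 0.4686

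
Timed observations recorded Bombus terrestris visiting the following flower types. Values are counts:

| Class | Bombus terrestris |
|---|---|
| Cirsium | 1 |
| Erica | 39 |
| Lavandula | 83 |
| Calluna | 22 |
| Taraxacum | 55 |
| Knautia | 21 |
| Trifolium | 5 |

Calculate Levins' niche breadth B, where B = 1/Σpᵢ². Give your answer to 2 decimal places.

Proportions for Bombus terrestris (n=226): 1/226=0.0044, 39/226=0.1726, 83/226=0.3673, 22/226=0.0973, 55/226=0.2434, 21/226=0.0929, 5/226=0.0221
Σpᵢ² = 0.0044² + 0.1726² + 0.3673² + 0.0973² + 0.2434² + 0.0929² + 0.0221² = 0.000019 + 0.029791 + 0.134909 + 0.009467 + 0.059244 + 0.008630 + 0.000488 = 0.242548
B = 1 / 0.242548 = 4.1229

4.12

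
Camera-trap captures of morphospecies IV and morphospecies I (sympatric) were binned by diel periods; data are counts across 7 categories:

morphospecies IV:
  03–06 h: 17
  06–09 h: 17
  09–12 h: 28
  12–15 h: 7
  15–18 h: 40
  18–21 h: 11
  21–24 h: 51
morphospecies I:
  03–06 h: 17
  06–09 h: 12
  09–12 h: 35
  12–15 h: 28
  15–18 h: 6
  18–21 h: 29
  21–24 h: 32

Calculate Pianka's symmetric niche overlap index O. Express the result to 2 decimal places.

0.77

Proportions for morphospecies IV (n=171): 17/171=0.0994, 17/171=0.0994, 28/171=0.1637, 7/171=0.0409, 40/171=0.2339, 11/171=0.0643, 51/171=0.2982
Proportions for morphospecies I (n=159): 17/159=0.1069, 12/159=0.0755, 35/159=0.2201, 28/159=0.1761, 6/159=0.0377, 29/159=0.1824, 32/159=0.2013
Σ p₁ᵢp₂ᵢ = 0.010626 + 0.007505 + 0.036030 + 0.007202 + 0.008818 + 0.011728 + 0.060028 = 0.141937
Σp_1ᵢ² = 0.0994² + 0.0994² + 0.1637² + 0.0409² + 0.2339² + 0.0643² + 0.2982² = 0.009880 + 0.009880 + 0.026798 + 0.001673 + 0.054709 + 0.004134 + 0.088923 = 0.195997
Σp_2ᵢ² = 0.1069² + 0.0755² + 0.2201² + 0.1761² + 0.0377² + 0.1824² + 0.2013² = 0.011428 + 0.005700 + 0.048444 + 0.031011 + 0.001421 + 0.033270 + 0.040522 = 0.171796
O = 0.141937 / √(0.195997 × 0.171796) = 0.141937 / 0.1834980 = 0.7735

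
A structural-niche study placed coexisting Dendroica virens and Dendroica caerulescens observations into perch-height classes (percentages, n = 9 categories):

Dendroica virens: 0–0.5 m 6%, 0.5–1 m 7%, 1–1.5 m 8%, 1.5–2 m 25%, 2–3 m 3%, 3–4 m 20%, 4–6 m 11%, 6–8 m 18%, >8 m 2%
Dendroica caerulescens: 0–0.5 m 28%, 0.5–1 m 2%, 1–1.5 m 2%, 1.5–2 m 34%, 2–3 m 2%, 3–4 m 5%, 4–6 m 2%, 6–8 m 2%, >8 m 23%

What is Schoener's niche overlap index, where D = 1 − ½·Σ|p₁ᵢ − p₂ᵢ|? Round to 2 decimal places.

0.48

Convert percentages to proportions (divide by 100).
Σ|p₁ᵢ − p₂ᵢ| = 0.22 + 0.05 + 0.06 + 0.09 + 0.01 + 0.15 + 0.09 + 0.16 + 0.21 = 1.04
D = 1 − ½ × 1.04 = 1 − 0.520 = 0.4800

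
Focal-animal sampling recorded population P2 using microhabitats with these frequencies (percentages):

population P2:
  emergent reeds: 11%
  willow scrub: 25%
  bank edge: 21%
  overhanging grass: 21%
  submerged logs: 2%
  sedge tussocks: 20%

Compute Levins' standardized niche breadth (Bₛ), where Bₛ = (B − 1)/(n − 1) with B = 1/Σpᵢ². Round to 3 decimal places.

Convert percentages to proportions (divide by 100).
Σpᵢ² = 0.11² + 0.25² + 0.21² + 0.21² + 0.02² + 0.20² = 0.0121 + 0.0625 + 0.0441 + 0.0441 + 0.0004 + 0.0400 = 0.2032
B = 1 / 0.2032 = 4.92126
Bₛ = (B − 1)/(n − 1) = (4.92126 − 1)/(6 − 1) = 3.92126/5 = 0.78425

0.784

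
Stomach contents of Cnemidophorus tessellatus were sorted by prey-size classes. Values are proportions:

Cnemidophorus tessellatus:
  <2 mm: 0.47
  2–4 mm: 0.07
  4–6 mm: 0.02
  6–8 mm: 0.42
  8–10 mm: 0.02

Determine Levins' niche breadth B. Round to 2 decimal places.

Σpᵢ² = 0.47² + 0.07² + 0.02² + 0.42² + 0.02² = 0.2209 + 0.0049 + 0.0004 + 0.1764 + 0.0004 = 0.4030
B = 1 / 0.4030 = 2.4814

2.48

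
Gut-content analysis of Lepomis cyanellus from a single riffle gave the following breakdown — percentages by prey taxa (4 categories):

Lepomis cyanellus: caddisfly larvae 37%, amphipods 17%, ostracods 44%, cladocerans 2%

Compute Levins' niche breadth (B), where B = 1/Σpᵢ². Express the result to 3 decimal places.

Convert percentages to proportions (divide by 100).
Σpᵢ² = 0.37² + 0.17² + 0.44² + 0.02² = 0.1369 + 0.0289 + 0.1936 + 0.0004 = 0.3598
B = 1 / 0.3598 = 2.77932

2.779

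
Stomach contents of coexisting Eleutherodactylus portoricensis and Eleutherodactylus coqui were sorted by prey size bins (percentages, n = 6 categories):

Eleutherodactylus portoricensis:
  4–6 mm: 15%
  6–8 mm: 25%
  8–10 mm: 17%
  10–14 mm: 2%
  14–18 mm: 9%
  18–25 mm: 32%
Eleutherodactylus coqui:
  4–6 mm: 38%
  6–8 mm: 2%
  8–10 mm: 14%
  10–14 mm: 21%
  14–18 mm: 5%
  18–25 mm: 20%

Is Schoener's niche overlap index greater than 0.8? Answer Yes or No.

Convert percentages to proportions (divide by 100).
Σ|p₁ᵢ − p₂ᵢ| = 0.23 + 0.23 + 0.03 + 0.19 + 0.04 + 0.12 = 0.84
D = 1 − ½ × 0.84 = 1 − 0.420 = 0.5800
D = 0.5800 < 0.8 → No.

No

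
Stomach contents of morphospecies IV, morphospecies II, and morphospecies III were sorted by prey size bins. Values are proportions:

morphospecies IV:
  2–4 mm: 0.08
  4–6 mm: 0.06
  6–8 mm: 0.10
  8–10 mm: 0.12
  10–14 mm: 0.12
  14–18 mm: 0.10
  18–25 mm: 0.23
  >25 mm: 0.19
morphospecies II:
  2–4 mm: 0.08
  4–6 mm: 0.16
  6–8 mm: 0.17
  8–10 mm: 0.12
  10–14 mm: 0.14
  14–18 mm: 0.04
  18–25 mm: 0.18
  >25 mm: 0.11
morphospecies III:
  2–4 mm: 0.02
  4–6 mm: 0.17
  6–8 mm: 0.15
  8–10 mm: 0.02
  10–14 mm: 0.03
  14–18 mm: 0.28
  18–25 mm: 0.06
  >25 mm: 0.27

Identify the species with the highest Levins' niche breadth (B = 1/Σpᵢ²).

Σp_IVᵢ² = 0.08² + 0.06² + 0.10² + 0.12² + 0.12² + 0.10² + 0.23² + 0.19² = 0.0064 + 0.0036 + 0.0100 + 0.0144 + 0.0144 + 0.0100 + 0.0529 + 0.0361 = 0.1478
B_IV = 1 / 0.1478 = 6.7659
Σp_IIᵢ² = 0.08² + 0.16² + 0.17² + 0.12² + 0.14² + 0.04² + 0.18² + 0.11² = 0.0064 + 0.0256 + 0.0289 + 0.0144 + 0.0196 + 0.0016 + 0.0324 + 0.0121 = 0.1410
B_II = 1 / 0.1410 = 7.0922
Σp_IIIᵢ² = 0.02² + 0.17² + 0.15² + 0.02² + 0.03² + 0.28² + 0.06² + 0.27² = 0.0004 + 0.0289 + 0.0225 + 0.0004 + 0.0009 + 0.0784 + 0.0036 + 0.0729 = 0.2080
B_III = 1 / 0.2080 = 4.8077
Highest B → broadest niche (most generalist): morphospecies II (B = 7.09).

morphospecies II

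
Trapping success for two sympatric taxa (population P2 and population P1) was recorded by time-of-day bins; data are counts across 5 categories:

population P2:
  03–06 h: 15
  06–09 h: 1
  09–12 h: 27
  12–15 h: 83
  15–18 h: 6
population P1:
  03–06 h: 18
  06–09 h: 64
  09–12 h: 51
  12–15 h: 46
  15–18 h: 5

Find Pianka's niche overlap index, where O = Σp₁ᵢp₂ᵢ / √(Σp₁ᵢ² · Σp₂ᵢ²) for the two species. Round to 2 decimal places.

0.65

Proportions for population P2 (n=132): 15/132=0.1136, 1/132=0.0076, 27/132=0.2045, 83/132=0.6288, 6/132=0.0455
Proportions for population P1 (n=184): 18/184=0.0978, 64/184=0.3478, 51/184=0.2772, 46/184=0.2500, 5/184=0.0272
Σ p₁ᵢp₂ᵢ = 0.011110 + 0.002643 + 0.056687 + 0.157200 + 0.001238 = 0.228878
Σp_1ᵢ² = 0.1136² + 0.0076² + 0.2045² + 0.6288² + 0.0455² = 0.012905 + 0.000058 + 0.041820 + 0.395389 + 0.002070 = 0.452242
Σp_2ᵢ² = 0.0978² + 0.3478² + 0.2772² + 0.2500² + 0.0272² = 0.009565 + 0.120965 + 0.076840 + 0.062500 + 0.000740 = 0.270610
O = 0.228878 / √(0.452242 × 0.270610) = 0.228878 / 0.3498303 = 0.6543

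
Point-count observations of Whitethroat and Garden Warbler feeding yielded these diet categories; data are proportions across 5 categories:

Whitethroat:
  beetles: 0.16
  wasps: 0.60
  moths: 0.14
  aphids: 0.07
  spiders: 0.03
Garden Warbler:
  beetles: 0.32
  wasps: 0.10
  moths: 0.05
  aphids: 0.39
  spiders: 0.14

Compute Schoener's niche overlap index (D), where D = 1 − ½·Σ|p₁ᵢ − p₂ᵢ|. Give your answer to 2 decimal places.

0.41

Σ|p₁ᵢ − p₂ᵢ| = 0.16 + 0.50 + 0.09 + 0.32 + 0.11 = 1.18
D = 1 − ½ × 1.18 = 1 − 0.590 = 0.4100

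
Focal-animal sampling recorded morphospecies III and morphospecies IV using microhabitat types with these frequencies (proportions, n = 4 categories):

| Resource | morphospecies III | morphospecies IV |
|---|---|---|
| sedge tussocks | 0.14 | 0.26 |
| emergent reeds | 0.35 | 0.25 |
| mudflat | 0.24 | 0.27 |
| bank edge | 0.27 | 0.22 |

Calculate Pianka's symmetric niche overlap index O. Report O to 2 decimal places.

0.95

Σ p₁ᵢp₂ᵢ = 0.0364 + 0.0875 + 0.0648 + 0.0594 = 0.2481
Σp_1ᵢ² = 0.14² + 0.35² + 0.24² + 0.27² = 0.0196 + 0.1225 + 0.0576 + 0.0729 = 0.2726
Σp_2ᵢ² = 0.26² + 0.25² + 0.27² + 0.22² = 0.0676 + 0.0625 + 0.0729 + 0.0484 = 0.2514
O = 0.2481 / √(0.2726 × 0.2514) = 0.2481 / 0.26179 = 0.9477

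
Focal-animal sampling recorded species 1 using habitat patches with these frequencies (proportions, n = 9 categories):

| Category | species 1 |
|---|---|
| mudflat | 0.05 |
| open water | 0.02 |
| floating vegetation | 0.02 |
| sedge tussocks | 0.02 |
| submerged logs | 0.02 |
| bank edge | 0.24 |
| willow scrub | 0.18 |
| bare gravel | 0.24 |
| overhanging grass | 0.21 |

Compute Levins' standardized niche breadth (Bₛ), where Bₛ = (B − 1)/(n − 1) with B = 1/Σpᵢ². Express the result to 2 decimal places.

0.51

Σpᵢ² = 0.05² + 0.02² + 0.02² + 0.02² + 0.02² + 0.24² + 0.18² + 0.24² + 0.21² = 0.0025 + 0.0004 + 0.0004 + 0.0004 + 0.0004 + 0.0576 + 0.0324 + 0.0576 + 0.0441 = 0.1958
B = 1 / 0.1958 = 5.1073
Bₛ = (B − 1)/(n − 1) = (5.1073 − 1)/(9 − 1) = 4.1073/8 = 0.5134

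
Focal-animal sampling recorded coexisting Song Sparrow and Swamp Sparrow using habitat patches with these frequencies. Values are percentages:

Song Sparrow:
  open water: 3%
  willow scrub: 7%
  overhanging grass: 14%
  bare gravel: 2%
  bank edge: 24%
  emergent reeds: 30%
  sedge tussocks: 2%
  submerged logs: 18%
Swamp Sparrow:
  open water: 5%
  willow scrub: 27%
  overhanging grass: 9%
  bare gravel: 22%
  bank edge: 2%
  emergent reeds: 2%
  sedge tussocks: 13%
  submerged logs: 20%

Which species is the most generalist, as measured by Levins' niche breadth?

Convert percentages to proportions (divide by 100).
Σp_Songᵢ² = 0.03² + 0.07² + 0.14² + 0.02² + 0.24² + 0.30² + 0.02² + 0.18² = 0.0009 + 0.0049 + 0.0196 + 0.0004 + 0.0576 + 0.0900 + 0.0004 + 0.0324 = 0.2062
B_Song = 1 / 0.2062 = 4.8497
Σp_Swamᵢ² = 0.05² + 0.27² + 0.09² + 0.22² + 0.02² + 0.02² + 0.13² + 0.20² = 0.0025 + 0.0729 + 0.0081 + 0.0484 + 0.0004 + 0.0004 + 0.0169 + 0.0400 = 0.1896
B_Swam = 1 / 0.1896 = 5.2743
Highest B → broadest niche (most generalist): Swamp Sparrow (B = 5.27).

Swamp Sparrow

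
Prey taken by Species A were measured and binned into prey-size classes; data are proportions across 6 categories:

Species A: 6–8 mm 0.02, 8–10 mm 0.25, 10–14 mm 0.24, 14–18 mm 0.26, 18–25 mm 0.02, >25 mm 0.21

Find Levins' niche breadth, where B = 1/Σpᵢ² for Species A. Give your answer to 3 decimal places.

Σpᵢ² = 0.02² + 0.25² + 0.24² + 0.26² + 0.02² + 0.21² = 0.0004 + 0.0625 + 0.0576 + 0.0676 + 0.0004 + 0.0441 = 0.2326
B = 1 / 0.2326 = 4.29923

4.299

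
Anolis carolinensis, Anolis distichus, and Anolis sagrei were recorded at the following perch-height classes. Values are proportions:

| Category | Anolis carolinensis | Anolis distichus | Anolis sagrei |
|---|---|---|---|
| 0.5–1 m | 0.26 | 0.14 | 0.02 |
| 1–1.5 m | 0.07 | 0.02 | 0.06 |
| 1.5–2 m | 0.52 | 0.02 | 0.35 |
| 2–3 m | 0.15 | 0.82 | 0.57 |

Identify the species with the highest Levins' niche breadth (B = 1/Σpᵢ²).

Σp_caroᵢ² = 0.26² + 0.07² + 0.52² + 0.15² = 0.0676 + 0.0049 + 0.2704 + 0.0225 = 0.3654
B_caro = 1 / 0.3654 = 2.7367
Σp_distᵢ² = 0.14² + 0.02² + 0.02² + 0.82² = 0.0196 + 0.0004 + 0.0004 + 0.6724 = 0.6928
B_dist = 1 / 0.6928 = 1.4434
Σp_sagrᵢ² = 0.02² + 0.06² + 0.35² + 0.57² = 0.0004 + 0.0036 + 0.1225 + 0.3249 = 0.4514
B_sagr = 1 / 0.4514 = 2.2153
Highest B → broadest niche (most generalist): Anolis carolinensis (B = 2.74).

Anolis carolinensis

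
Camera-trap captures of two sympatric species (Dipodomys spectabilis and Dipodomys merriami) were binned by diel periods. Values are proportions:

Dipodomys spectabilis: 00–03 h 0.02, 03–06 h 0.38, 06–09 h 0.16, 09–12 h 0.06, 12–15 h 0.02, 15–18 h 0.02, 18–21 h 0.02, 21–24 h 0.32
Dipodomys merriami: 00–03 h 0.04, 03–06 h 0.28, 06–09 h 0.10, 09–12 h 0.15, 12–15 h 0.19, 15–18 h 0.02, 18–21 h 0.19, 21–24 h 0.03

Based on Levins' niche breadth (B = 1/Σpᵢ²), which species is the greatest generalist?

Dipodomys merriami

Σp_specᵢ² = 0.02² + 0.38² + 0.16² + 0.06² + 0.02² + 0.02² + 0.02² + 0.32² = 0.0004 + 0.1444 + 0.0256 + 0.0036 + 0.0004 + 0.0004 + 0.0004 + 0.1024 = 0.2776
B_spec = 1 / 0.2776 = 3.6023
Σp_merrᵢ² = 0.04² + 0.28² + 0.10² + 0.15² + 0.19² + 0.02² + 0.19² + 0.03² = 0.0016 + 0.0784 + 0.0100 + 0.0225 + 0.0361 + 0.0004 + 0.0361 + 0.0009 = 0.1860
B_merr = 1 / 0.1860 = 5.3763
Highest B → broadest niche (most generalist): Dipodomys merriami (B = 5.38).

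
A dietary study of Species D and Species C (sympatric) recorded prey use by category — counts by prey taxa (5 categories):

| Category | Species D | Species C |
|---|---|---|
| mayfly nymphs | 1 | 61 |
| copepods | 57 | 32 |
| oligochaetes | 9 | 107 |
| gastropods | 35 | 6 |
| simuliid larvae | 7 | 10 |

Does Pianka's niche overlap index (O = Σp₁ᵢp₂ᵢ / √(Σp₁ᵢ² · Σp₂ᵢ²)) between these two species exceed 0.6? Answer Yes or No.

No

Proportions for Species D (n=109): 1/109=0.0092, 57/109=0.5229, 9/109=0.0826, 35/109=0.3211, 7/109=0.0642
Proportions for Species C (n=216): 61/216=0.2824, 32/216=0.1481, 107/216=0.4954, 6/216=0.0278, 10/216=0.0463
Σ p₁ᵢp₂ᵢ = 0.002598 + 0.077441 + 0.040920 + 0.008927 + 0.002972 = 0.132858
Σp_1ᵢ² = 0.0092² + 0.5229² + 0.0826² + 0.3211² + 0.0642² = 0.000085 + 0.273424 + 0.006823 + 0.103105 + 0.004122 = 0.387559
Σp_2ᵢ² = 0.2824² + 0.1481² + 0.4954² + 0.0278² + 0.0463² = 0.079750 + 0.021934 + 0.245421 + 0.000773 + 0.002144 = 0.350022
O = 0.132858 / √(0.387559 × 0.350022) = 0.132858 / 0.3683126 = 0.3607
O = 0.3607 < 0.6 → No.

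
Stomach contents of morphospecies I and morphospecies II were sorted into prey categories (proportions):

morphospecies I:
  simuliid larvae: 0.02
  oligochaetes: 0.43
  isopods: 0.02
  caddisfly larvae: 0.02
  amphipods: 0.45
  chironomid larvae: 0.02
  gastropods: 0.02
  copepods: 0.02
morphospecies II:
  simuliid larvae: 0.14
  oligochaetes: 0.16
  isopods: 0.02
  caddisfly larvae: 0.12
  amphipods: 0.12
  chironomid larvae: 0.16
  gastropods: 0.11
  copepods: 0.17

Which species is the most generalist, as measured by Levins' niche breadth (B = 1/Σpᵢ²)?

morphospecies II

Σp_Iᵢ² = 0.02² + 0.43² + 0.02² + 0.02² + 0.45² + 0.02² + 0.02² + 0.02² = 0.0004 + 0.1849 + 0.0004 + 0.0004 + 0.2025 + 0.0004 + 0.0004 + 0.0004 = 0.3898
B_I = 1 / 0.3898 = 2.5654
Σp_IIᵢ² = 0.14² + 0.16² + 0.02² + 0.12² + 0.12² + 0.16² + 0.11² + 0.17² = 0.0196 + 0.0256 + 0.0004 + 0.0144 + 0.0144 + 0.0256 + 0.0121 + 0.0289 = 0.1410
B_II = 1 / 0.1410 = 7.0922
Highest B → broadest niche (most generalist): morphospecies II (B = 7.09).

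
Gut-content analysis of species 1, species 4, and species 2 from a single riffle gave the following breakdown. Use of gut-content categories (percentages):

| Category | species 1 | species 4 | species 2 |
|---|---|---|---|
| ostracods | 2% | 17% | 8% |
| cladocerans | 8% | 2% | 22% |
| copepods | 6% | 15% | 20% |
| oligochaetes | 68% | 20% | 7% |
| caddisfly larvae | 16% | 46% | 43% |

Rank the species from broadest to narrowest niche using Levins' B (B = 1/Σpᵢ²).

Convert percentages to proportions (divide by 100).
Σp_1ᵢ² = 0.02² + 0.08² + 0.06² + 0.68² + 0.16² = 0.0004 + 0.0064 + 0.0036 + 0.4624 + 0.0256 = 0.4984
B_1 = 1 / 0.4984 = 2.0064
Σp_4ᵢ² = 0.17² + 0.02² + 0.15² + 0.20² + 0.46² = 0.0289 + 0.0004 + 0.0225 + 0.0400 + 0.2116 = 0.3034
B_4 = 1 / 0.3034 = 3.2960
Σp_2ᵢ² = 0.08² + 0.22² + 0.20² + 0.07² + 0.43² = 0.0064 + 0.0484 + 0.0400 + 0.0049 + 0.1849 = 0.2846
B_2 = 1 / 0.2846 = 3.5137
Ranking by B (broadest → narrowest): species 2 (3.51) > species 4 (3.30) > species 1 (2.01)

species 2 > species 4 > species 1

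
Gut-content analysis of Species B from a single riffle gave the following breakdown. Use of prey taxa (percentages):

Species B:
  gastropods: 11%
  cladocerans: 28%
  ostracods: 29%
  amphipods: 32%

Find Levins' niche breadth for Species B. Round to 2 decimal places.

3.61

Convert percentages to proportions (divide by 100).
Σpᵢ² = 0.11² + 0.28² + 0.29² + 0.32² = 0.0121 + 0.0784 + 0.0841 + 0.1024 = 0.2770
B = 1 / 0.2770 = 3.6101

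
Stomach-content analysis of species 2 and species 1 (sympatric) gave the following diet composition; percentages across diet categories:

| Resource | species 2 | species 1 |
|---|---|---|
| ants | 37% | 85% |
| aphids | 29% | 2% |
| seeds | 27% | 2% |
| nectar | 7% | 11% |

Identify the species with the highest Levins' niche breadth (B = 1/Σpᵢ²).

species 2

Convert percentages to proportions (divide by 100).
Σp_2ᵢ² = 0.37² + 0.29² + 0.27² + 0.07² = 0.1369 + 0.0841 + 0.0729 + 0.0049 = 0.2988
B_2 = 1 / 0.2988 = 3.3467
Σp_1ᵢ² = 0.85² + 0.02² + 0.02² + 0.11² = 0.7225 + 0.0004 + 0.0004 + 0.0121 = 0.7354
B_1 = 1 / 0.7354 = 1.3598
Highest B → broadest niche (most generalist): species 2 (B = 3.35).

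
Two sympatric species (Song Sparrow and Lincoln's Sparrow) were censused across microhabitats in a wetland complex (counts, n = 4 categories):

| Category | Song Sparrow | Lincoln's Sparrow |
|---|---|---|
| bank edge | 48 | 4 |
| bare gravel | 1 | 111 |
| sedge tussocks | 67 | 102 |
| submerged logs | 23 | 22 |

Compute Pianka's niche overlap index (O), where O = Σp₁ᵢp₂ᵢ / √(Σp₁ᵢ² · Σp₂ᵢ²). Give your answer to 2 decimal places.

0.59

Proportions for Song Sparrow (n=139): 48/139=0.3453, 1/139=0.0072, 67/139=0.4820, 23/139=0.1655
Proportions for Lincoln's Sparrow (n=239): 4/239=0.0167, 111/239=0.4644, 102/239=0.4268, 22/239=0.0921
Σ p₁ᵢp₂ᵢ = 0.005767 + 0.003344 + 0.205718 + 0.015243 = 0.230072
Σp_1ᵢ² = 0.3453² + 0.0072² + 0.4820² + 0.1655² = 0.119232 + 0.000052 + 0.232324 + 0.027390 = 0.378998
Σp_2ᵢ² = 0.0167² + 0.4644² + 0.4268² + 0.0921² = 0.000279 + 0.215667 + 0.182158 + 0.008482 = 0.406586
O = 0.230072 / √(0.378998 × 0.406586) = 0.230072 / 0.3925497 = 0.5861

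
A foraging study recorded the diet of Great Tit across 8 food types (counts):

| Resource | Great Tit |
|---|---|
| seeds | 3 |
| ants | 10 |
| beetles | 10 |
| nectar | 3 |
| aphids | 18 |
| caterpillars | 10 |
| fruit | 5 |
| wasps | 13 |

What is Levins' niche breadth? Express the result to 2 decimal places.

Proportions for Great Tit (n=72): 3/72=0.0417, 10/72=0.1389, 10/72=0.1389, 3/72=0.0417, 18/72=0.2500, 10/72=0.1389, 5/72=0.0694, 13/72=0.1806
Σpᵢ² = 0.0417² + 0.1389² + 0.1389² + 0.0417² + 0.2500² + 0.1389² + 0.0694² + 0.1806² = 0.001739 + 0.019293 + 0.019293 + 0.001739 + 0.062500 + 0.019293 + 0.004816 + 0.032616 = 0.161289
B = 1 / 0.161289 = 6.2001

6.20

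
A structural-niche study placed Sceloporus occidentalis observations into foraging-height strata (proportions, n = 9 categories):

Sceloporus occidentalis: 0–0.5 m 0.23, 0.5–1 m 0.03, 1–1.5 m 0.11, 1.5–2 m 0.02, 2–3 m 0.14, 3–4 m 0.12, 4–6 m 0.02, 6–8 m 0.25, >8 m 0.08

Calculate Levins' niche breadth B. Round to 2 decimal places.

5.90

Σpᵢ² = 0.23² + 0.03² + 0.11² + 0.02² + 0.14² + 0.12² + 0.02² + 0.25² + 0.08² = 0.0529 + 0.0009 + 0.0121 + 0.0004 + 0.0196 + 0.0144 + 0.0004 + 0.0625 + 0.0064 = 0.1696
B = 1 / 0.1696 = 5.8962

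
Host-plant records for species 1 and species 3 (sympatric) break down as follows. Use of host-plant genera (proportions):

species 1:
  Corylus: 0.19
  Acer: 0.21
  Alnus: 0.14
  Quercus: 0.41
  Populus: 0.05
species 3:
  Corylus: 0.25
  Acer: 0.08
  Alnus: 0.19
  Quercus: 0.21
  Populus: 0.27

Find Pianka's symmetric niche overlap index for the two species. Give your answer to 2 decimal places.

Σ p₁ᵢp₂ᵢ = 0.0475 + 0.0168 + 0.0266 + 0.0861 + 0.0135 = 0.1905
Σp_1ᵢ² = 0.19² + 0.21² + 0.14² + 0.41² + 0.05² = 0.0361 + 0.0441 + 0.0196 + 0.1681 + 0.0025 = 0.2704
Σp_2ᵢ² = 0.25² + 0.08² + 0.19² + 0.21² + 0.27² = 0.0625 + 0.0064 + 0.0361 + 0.0441 + 0.0729 = 0.2220
O = 0.1905 / √(0.2704 × 0.2220) = 0.1905 / 0.24501 = 0.7775

0.78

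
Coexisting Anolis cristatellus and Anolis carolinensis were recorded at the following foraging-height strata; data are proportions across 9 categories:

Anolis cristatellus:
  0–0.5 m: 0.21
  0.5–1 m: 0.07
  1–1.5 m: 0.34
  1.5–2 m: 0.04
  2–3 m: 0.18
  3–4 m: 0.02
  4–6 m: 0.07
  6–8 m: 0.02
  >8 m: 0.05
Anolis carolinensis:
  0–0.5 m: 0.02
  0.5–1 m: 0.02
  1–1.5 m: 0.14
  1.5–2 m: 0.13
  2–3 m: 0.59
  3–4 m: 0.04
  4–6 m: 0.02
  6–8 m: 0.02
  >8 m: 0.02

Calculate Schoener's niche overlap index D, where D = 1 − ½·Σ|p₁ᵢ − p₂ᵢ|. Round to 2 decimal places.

Σ|p₁ᵢ − p₂ᵢ| = 0.19 + 0.05 + 0.20 + 0.09 + 0.41 + 0.02 + 0.05 + 0.00 + 0.03 = 1.04
D = 1 − ½ × 1.04 = 1 − 0.520 = 0.4800

0.48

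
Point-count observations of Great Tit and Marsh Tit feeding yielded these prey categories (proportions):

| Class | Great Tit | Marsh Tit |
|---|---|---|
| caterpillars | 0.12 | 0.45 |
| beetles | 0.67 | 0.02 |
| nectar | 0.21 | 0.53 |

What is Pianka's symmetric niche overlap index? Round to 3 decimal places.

0.361

Σ p₁ᵢp₂ᵢ = 0.0540 + 0.0134 + 0.1113 = 0.1787
Σp_1ᵢ² = 0.12² + 0.67² + 0.21² = 0.0144 + 0.4489 + 0.0441 = 0.5074
Σp_2ᵢ² = 0.45² + 0.02² + 0.53² = 0.2025 + 0.0004 + 0.2809 = 0.4838
O = 0.1787 / √(0.5074 × 0.4838) = 0.1787 / 0.495460 = 0.36067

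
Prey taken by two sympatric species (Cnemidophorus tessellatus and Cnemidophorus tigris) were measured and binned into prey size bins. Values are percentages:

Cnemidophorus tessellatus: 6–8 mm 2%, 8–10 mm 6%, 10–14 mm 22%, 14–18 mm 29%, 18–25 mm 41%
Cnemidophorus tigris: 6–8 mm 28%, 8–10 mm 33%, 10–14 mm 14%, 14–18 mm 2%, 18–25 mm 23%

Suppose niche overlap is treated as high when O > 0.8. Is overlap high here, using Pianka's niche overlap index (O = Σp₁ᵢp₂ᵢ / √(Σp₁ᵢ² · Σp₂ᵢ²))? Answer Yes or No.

Convert percentages to proportions (divide by 100).
Σ p₁ᵢp₂ᵢ = 0.0056 + 0.0198 + 0.0308 + 0.0058 + 0.0943 = 0.1563
Σp_1ᵢ² = 0.02² + 0.06² + 0.22² + 0.29² + 0.41² = 0.0004 + 0.0036 + 0.0484 + 0.0841 + 0.1681 = 0.3046
Σp_2ᵢ² = 0.28² + 0.33² + 0.14² + 0.02² + 0.23² = 0.0784 + 0.1089 + 0.0196 + 0.0004 + 0.0529 = 0.2602
O = 0.1563 / √(0.3046 × 0.2602) = 0.1563 / 0.28153 = 0.5552
O = 0.5552 < 0.8 → No.

No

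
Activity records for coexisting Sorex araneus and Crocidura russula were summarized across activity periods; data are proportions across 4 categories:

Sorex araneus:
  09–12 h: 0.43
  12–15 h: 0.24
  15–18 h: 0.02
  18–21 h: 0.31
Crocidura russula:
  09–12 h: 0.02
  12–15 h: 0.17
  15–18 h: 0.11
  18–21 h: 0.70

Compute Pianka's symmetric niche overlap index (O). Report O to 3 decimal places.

0.633

Σ p₁ᵢp₂ᵢ = 0.0086 + 0.0408 + 0.0022 + 0.2170 = 0.2686
Σp_1ᵢ² = 0.43² + 0.24² + 0.02² + 0.31² = 0.1849 + 0.0576 + 0.0004 + 0.0961 = 0.3390
Σp_2ᵢ² = 0.02² + 0.17² + 0.11² + 0.70² = 0.0004 + 0.0289 + 0.0121 + 0.4900 = 0.5314
O = 0.2686 / √(0.3390 × 0.5314) = 0.2686 / 0.424434 = 0.63284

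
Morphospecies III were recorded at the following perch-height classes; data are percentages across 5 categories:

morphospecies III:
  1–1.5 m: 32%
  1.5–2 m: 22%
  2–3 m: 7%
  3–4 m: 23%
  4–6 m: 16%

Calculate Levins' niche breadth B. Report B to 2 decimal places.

Convert percentages to proportions (divide by 100).
Σpᵢ² = 0.32² + 0.22² + 0.07² + 0.23² + 0.16² = 0.1024 + 0.0484 + 0.0049 + 0.0529 + 0.0256 = 0.2342
B = 1 / 0.2342 = 4.2699

4.27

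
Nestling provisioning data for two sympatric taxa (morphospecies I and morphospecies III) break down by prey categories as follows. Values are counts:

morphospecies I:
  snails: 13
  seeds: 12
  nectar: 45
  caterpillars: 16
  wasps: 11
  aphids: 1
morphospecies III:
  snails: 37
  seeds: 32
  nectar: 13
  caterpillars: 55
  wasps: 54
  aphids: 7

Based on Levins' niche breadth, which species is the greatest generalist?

Proportions for morphospecies I (n=98): 13/98=0.1327, 12/98=0.1224, 45/98=0.4592, 16/98=0.1633, 11/98=0.1122, 1/98=0.0102
Proportions for morphospecies III (n=198): 37/198=0.1869, 32/198=0.1616, 13/198=0.0657, 55/198=0.2778, 54/198=0.2727, 7/198=0.0354
Σp_Iᵢ² = 0.1327² + 0.1224² + 0.4592² + 0.1633² + 0.1122² + 0.0102² = 0.017609 + 0.014982 + 0.210865 + 0.026667 + 0.012589 + 0.000104 = 0.282816
B_I = 1 / 0.282816 = 3.5359
Σp_IIIᵢ² = 0.1869² + 0.1616² + 0.0657² + 0.2778² + 0.2727² + 0.0354² = 0.034932 + 0.026115 + 0.004316 + 0.077173 + 0.074365 + 0.001253 = 0.218154
B_III = 1 / 0.218154 = 4.5839
Highest B → broadest niche (most generalist): morphospecies III (B = 4.58).

morphospecies III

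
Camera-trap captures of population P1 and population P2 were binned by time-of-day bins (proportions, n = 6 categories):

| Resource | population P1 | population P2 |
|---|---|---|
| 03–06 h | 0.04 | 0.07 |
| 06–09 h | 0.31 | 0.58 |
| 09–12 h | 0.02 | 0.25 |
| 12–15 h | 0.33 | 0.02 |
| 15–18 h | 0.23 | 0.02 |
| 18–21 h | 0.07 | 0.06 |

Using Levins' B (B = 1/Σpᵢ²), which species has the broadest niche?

Σp_P1ᵢ² = 0.04² + 0.31² + 0.02² + 0.33² + 0.23² + 0.07² = 0.0016 + 0.0961 + 0.0004 + 0.1089 + 0.0529 + 0.0049 = 0.2648
B_P1 = 1 / 0.2648 = 3.7764
Σp_P2ᵢ² = 0.07² + 0.58² + 0.25² + 0.02² + 0.02² + 0.06² = 0.0049 + 0.3364 + 0.0625 + 0.0004 + 0.0004 + 0.0036 = 0.4082
B_P2 = 1 / 0.4082 = 2.4498
Highest B → broadest niche (most generalist): population P1 (B = 3.78).

population P1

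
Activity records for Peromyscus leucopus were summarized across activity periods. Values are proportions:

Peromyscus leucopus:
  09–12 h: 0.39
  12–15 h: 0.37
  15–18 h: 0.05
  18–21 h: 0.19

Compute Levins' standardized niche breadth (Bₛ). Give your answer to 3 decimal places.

Σpᵢ² = 0.39² + 0.37² + 0.05² + 0.19² = 0.1521 + 0.1369 + 0.0025 + 0.0361 = 0.3276
B = 1 / 0.3276 = 3.05250
Bₛ = (B − 1)/(n − 1) = (3.05250 − 1)/(4 − 1) = 2.05250/3 = 0.68417

0.684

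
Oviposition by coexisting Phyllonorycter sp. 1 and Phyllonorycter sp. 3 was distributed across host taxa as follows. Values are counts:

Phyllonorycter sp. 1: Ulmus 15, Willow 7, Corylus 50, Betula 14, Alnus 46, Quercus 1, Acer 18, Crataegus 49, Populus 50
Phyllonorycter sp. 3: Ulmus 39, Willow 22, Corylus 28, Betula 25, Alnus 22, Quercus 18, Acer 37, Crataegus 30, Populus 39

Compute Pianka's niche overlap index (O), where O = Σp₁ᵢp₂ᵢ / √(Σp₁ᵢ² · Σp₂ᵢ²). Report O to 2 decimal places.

Proportions for Phyllonorycter sp. 1 (n=250): 15/250=0.0600, 7/250=0.0280, 50/250=0.2000, 14/250=0.0560, 46/250=0.1840, 1/250=0.0040, 18/250=0.0720, 49/250=0.1960, 50/250=0.2000
Proportions for Phyllonorycter sp. 3 (n=260): 39/260=0.1500, 22/260=0.0846, 28/260=0.1077, 25/260=0.0962, 22/260=0.0846, 18/260=0.0692, 37/260=0.1423, 30/260=0.1154, 39/260=0.1500
Σ p₁ᵢp₂ᵢ = 0.009000 + 0.002369 + 0.021540 + 0.005387 + 0.015566 + 0.000277 + 0.010246 + 0.022618 + 0.030000 = 0.117003
Σp_1ᵢ² = 0.0600² + 0.0280² + 0.2000² + 0.0560² + 0.1840² + 0.0040² + 0.0720² + 0.1960² + 0.2000² = 0.003600 + 0.000784 + 0.040000 + 0.003136 + 0.033856 + 0.000016 + 0.005184 + 0.038416 + 0.040000 = 0.164992
Σp_2ᵢ² = 0.1500² + 0.0846² + 0.1077² + 0.0962² + 0.0846² + 0.0692² + 0.1423² + 0.1154² + 0.1500² = 0.022500 + 0.007157 + 0.011599 + 0.009254 + 0.007157 + 0.004789 + 0.020249 + 0.013317 + 0.022500 = 0.118522
O = 0.117003 / √(0.164992 × 0.118522) = 0.117003 / 0.1398398 = 0.8367

0.84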